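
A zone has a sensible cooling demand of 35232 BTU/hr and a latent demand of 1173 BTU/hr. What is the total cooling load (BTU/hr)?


Qt = 35232 + 1173 = 36405 BTU/hr

36405 BTU/hr


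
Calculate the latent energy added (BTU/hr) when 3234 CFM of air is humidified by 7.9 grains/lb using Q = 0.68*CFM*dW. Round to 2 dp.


Q = 0.68 * 3234 * 7.9 = 17373.05 BTU/hr

17373.05 BTU/hr


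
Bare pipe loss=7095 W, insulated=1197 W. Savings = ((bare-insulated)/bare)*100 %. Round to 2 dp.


Savings = ((7095-1197)/7095)*100 = 83.13 %

83.13 %


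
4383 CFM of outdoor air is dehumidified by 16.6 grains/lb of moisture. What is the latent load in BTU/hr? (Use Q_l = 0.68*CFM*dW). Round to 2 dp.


Q = 0.68 * 4383 * 16.6 = 49475.30 BTU/hr

49475.30 BTU/hr


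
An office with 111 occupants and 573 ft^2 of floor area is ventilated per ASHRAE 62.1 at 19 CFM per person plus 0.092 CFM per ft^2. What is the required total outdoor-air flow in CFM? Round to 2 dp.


Total = 111*19 + 573*0.092 = 2161.72 CFM

2161.72 CFM


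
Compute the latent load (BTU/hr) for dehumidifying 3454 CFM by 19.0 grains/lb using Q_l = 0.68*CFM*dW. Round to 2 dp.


Q = 0.68 * 3454 * 19.0 = 44625.68 BTU/hr

44625.68 BTU/hr


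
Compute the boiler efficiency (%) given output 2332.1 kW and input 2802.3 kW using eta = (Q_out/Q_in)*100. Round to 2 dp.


eta = (2332.1/2802.3)*100 = 83.22 %

83.22 %


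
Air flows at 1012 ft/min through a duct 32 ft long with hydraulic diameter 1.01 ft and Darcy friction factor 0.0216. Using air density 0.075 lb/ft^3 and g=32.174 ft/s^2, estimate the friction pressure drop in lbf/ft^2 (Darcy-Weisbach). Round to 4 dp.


v_fps = 1012/60 = 16.8667 ft/s
dp = 0.0216*(32/1.01)*0.075*16.8667^2/(2*32.174) = 0.2269 lbf/ft^2

0.2269 lbf/ft^2


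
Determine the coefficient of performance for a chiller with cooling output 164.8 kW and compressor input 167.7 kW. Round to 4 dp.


COP = 164.8 / 167.7 = 0.9827

0.9827


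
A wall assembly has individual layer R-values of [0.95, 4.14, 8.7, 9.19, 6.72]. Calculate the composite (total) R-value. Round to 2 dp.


R_total = 0.95 + 4.14 + 8.7 + 9.19 + 6.72 = 29.70

29.70


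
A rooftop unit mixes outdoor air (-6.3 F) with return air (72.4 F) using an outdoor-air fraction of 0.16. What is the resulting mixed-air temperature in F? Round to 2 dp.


T_mix = 0.16*(-6.3) + 0.84*72.4 = 59.81 F

59.81 F


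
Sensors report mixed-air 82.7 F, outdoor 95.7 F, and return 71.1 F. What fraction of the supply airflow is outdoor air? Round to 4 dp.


frac = (82.7 - 71.1) / (95.7 - 71.1) = 0.4715

0.4715


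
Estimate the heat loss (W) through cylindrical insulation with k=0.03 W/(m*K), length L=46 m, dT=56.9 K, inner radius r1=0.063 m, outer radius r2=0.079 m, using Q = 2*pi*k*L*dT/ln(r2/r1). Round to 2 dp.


Q = 2*pi*0.03*46*56.9/ln(0.079/0.063) = 2180.03 W

2180.03 W


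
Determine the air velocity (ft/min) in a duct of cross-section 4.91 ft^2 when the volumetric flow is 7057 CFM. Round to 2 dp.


V = 7057 / 4.91 = 1437.27 ft/min

1437.27 ft/min


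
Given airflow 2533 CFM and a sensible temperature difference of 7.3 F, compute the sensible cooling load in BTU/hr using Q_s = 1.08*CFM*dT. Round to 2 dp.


Q = 1.08 * 2533 * 7.3 = 19970.17 BTU/hr

19970.17 BTU/hr


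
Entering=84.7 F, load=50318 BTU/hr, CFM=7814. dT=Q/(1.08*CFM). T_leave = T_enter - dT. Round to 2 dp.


dT = 50318/(1.08*7814) = 5.9625
T_leave = 84.7 - 5.9625 = 78.74 F

78.74 F


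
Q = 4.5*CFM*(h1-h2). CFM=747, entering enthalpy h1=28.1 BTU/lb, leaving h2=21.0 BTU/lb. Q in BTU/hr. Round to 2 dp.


Q = 4.5 * 747 * (28.1 - 21.0) = 23866.65 BTU/hr

23866.65 BTU/hr


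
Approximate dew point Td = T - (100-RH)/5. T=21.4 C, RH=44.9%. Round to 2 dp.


Td = 21.4 - (100-44.9)/5 = 10.38 C

10.38 C


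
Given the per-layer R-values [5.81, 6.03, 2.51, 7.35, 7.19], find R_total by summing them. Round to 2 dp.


R_total = 5.81 + 6.03 + 2.51 + 7.35 + 7.19 = 28.89

28.89


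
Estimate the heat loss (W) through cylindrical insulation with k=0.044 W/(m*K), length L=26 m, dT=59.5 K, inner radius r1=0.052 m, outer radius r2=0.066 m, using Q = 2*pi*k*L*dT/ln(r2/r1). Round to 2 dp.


Q = 2*pi*0.044*26*59.5/ln(0.066/0.052) = 1793.89 W

1793.89 W


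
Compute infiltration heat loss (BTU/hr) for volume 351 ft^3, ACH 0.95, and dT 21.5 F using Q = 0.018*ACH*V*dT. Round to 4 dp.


Q = 0.018 * 0.95 * 351 * 21.5 = 129.0452 BTU/hr

129.0452 BTU/hr


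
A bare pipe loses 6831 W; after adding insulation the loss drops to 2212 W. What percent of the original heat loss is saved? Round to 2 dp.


Savings = ((6831-2212)/6831)*100 = 67.62 %

67.62 %


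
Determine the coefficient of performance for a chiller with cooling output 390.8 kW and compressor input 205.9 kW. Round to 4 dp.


COP = 390.8 / 205.9 = 1.8980

1.8980


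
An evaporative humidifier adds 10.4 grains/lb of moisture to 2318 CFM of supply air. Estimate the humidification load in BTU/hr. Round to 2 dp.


Q = 0.68 * 2318 * 10.4 = 16392.90 BTU/hr

16392.90 BTU/hr


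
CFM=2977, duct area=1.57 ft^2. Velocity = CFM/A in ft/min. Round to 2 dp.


V = 2977 / 1.57 = 1896.18 ft/min

1896.18 ft/min


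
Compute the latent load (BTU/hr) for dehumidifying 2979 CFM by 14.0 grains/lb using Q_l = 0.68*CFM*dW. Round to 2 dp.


Q = 0.68 * 2979 * 14.0 = 28360.08 BTU/hr

28360.08 BTU/hr


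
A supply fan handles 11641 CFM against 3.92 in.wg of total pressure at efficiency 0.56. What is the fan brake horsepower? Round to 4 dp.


BHP = 11641 * 3.92 / (6356 * 0.56) = 12.8205 hp

12.8205 hp


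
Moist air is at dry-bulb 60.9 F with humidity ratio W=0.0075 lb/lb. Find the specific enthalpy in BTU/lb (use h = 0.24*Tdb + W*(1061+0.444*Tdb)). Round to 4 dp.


h = 0.24*60.9 + 0.0075*(1061+0.444*60.9) = 22.7763 BTU/lb

22.7763 BTU/lb


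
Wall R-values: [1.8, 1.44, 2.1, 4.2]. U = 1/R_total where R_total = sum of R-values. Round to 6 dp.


R_total = 1.8 + 1.44 + 2.1 + 4.2 = 9.54
U = 1/9.54 = 0.104822

0.104822


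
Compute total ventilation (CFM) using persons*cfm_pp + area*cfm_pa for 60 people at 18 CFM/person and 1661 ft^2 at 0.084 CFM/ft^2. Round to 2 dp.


Total = 60*18 + 1661*0.084 = 1219.52 CFM

1219.52 CFM


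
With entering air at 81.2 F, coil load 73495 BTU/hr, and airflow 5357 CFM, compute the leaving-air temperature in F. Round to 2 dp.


dT = 73495/(1.08*5357) = 12.7032
T_leave = 81.2 - 12.7032 = 68.50 F

68.50 F


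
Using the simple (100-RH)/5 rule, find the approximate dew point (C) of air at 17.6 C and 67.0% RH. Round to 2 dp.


Td = 17.6 - (100-67.0)/5 = 11.00 C

11.00 C


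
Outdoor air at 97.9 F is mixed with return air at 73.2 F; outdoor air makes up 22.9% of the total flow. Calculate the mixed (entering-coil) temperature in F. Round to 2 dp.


T_mix = 73.2 + (22.9/100)*(97.9-73.2) = 78.86 F

78.86 F


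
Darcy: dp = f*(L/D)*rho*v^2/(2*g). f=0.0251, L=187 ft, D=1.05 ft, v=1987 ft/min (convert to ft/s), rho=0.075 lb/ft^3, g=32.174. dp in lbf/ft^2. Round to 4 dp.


v_fps = 1987/60 = 33.1167 ft/s
dp = 0.0251*(187/1.05)*0.075*33.1167^2/(2*32.174) = 5.7141 lbf/ft^2

5.7141 lbf/ft^2


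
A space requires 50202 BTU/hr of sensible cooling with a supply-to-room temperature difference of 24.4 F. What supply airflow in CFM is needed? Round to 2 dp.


CFM = 50202 / (1.08 * 24.4) = 1905.05

1905.05 CFM


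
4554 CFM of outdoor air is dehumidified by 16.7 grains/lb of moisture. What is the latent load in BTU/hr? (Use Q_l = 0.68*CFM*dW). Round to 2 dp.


Q = 0.68 * 4554 * 16.7 = 51715.22 BTU/hr

51715.22 BTU/hr


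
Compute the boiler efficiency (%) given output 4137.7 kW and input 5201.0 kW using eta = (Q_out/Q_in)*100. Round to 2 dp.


eta = (4137.7/5201.0)*100 = 79.56 %

79.56 %


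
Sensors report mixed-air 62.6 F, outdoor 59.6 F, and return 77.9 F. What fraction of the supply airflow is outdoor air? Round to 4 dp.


frac = (62.6 - 77.9) / (59.6 - 77.9) = 0.8361

0.8361


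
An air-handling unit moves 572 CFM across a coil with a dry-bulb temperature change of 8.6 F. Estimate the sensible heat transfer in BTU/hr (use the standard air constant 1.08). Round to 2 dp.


Q = 1.08 * 572 * 8.6 = 5312.74 BTU/hr

5312.74 BTU/hr


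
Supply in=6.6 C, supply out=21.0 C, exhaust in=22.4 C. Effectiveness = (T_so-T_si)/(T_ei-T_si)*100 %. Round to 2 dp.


eff = (21.0-6.6)/(22.4-6.6)*100 = 91.14 %

91.14 %


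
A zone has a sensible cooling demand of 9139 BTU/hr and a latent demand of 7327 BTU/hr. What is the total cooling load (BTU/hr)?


Qt = 9139 + 7327 = 16466 BTU/hr

16466 BTU/hr


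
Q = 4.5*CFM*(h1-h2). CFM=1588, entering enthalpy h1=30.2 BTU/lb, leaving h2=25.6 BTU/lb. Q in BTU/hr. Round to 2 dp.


Q = 4.5 * 1588 * (30.2 - 25.6) = 32871.60 BTU/hr

32871.60 BTU/hr


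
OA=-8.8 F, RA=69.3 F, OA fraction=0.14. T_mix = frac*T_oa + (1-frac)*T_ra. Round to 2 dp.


T_mix = 0.14*(-8.8) + 0.86*69.3 = 58.37 F

58.37 F


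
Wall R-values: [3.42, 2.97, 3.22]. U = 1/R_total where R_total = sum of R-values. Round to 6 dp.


R_total = 3.42 + 2.97 + 3.22 = 9.61
U = 1/9.61 = 0.104058

0.104058


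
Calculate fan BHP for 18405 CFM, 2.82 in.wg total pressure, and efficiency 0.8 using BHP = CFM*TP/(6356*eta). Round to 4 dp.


BHP = 18405 * 2.82 / (6356 * 0.8) = 10.2073 hp

10.2073 hp


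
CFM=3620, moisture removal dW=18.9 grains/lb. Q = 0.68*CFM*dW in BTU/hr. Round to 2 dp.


Q = 0.68 * 3620 * 18.9 = 46524.24 BTU/hr

46524.24 BTU/hr


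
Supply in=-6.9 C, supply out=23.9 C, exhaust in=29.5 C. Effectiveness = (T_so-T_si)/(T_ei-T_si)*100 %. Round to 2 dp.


eff = (23.9-(-6.9))/(29.5-(-6.9))*100 = 84.62 %

84.62 %


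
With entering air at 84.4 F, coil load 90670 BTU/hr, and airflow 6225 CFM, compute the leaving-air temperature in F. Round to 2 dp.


dT = 90670/(1.08*6225) = 13.4865
T_leave = 84.4 - 13.4865 = 70.91 F

70.91 F


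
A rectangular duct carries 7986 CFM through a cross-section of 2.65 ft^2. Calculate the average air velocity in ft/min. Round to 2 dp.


V = 7986 / 2.65 = 3013.58 ft/min

3013.58 ft/min


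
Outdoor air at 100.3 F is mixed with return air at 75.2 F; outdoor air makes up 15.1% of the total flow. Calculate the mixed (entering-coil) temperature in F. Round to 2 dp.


T_mix = 75.2 + (15.1/100)*(100.3-75.2) = 78.99 F

78.99 F


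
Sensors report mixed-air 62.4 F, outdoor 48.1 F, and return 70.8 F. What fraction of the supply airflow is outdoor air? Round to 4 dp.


frac = (62.4 - 70.8) / (48.1 - 70.8) = 0.3700

0.3700


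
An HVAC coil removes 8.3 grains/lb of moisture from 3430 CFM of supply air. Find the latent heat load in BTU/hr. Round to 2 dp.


Q = 0.68 * 3430 * 8.3 = 19358.92 BTU/hr

19358.92 BTU/hr


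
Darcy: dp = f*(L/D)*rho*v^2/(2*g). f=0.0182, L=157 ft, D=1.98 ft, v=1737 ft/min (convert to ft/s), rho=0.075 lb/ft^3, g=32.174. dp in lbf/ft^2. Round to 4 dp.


v_fps = 1737/60 = 28.95 ft/s
dp = 0.0182*(157/1.98)*0.075*28.95^2/(2*32.174) = 1.4097 lbf/ft^2

1.4097 lbf/ft^2


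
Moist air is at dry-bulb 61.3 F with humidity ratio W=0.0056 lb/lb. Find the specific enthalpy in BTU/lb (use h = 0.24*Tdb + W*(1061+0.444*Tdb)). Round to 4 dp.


h = 0.24*61.3 + 0.0056*(1061+0.444*61.3) = 20.8060 BTU/lb

20.8060 BTU/lb


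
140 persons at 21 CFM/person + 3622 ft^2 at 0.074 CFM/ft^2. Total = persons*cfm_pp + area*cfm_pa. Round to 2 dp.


Total = 140*21 + 3622*0.074 = 3208.03 CFM

3208.03 CFM


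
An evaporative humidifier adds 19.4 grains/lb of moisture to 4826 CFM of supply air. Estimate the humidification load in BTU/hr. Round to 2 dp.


Q = 0.68 * 4826 * 19.4 = 63664.59 BTU/hr

63664.59 BTU/hr


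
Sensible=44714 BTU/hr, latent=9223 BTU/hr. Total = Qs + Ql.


Qt = 44714 + 9223 = 53937 BTU/hr

53937 BTU/hr


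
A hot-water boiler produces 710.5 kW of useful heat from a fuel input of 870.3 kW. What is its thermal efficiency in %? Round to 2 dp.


eta = (710.5/870.3)*100 = 81.64 %

81.64 %


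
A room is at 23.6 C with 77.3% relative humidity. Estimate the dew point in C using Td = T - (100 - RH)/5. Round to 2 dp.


Td = 23.6 - (100-77.3)/5 = 19.06 C

19.06 C


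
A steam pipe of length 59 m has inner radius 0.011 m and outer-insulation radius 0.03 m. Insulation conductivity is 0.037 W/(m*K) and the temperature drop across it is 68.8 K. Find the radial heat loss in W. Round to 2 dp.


Q = 2*pi*0.037*59*68.8/ln(0.03/0.011) = 940.57 W

940.57 W


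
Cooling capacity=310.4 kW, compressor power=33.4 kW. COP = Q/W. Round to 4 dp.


COP = 310.4 / 33.4 = 9.2934

9.2934


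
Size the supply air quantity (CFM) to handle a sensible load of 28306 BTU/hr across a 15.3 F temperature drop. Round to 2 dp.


CFM = 28306 / (1.08 * 15.3) = 1713.02

1713.02 CFM


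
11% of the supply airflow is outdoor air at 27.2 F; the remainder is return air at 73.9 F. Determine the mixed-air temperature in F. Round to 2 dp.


T_mix = 0.11*27.2 + 0.89*73.9 = 68.76 F

68.76 F


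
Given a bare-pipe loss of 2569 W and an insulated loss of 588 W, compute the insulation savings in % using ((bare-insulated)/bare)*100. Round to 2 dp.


Savings = ((2569-588)/2569)*100 = 77.11 %

77.11 %


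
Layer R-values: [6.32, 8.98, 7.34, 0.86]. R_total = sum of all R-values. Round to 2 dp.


R_total = 6.32 + 8.98 + 7.34 + 0.86 = 23.50

23.50


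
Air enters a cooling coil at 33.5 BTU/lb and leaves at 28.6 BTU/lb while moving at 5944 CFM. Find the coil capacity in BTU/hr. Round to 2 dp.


Q = 4.5 * 5944 * (33.5 - 28.6) = 131065.20 BTU/hr

131065.20 BTU/hr


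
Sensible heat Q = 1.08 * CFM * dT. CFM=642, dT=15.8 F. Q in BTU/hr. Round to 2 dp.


Q = 1.08 * 642 * 15.8 = 10955.09 BTU/hr

10955.09 BTU/hr


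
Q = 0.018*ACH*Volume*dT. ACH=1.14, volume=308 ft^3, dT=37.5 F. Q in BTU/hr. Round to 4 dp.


Q = 0.018 * 1.14 * 308 * 37.5 = 237.0060 BTU/hr

237.0060 BTU/hr


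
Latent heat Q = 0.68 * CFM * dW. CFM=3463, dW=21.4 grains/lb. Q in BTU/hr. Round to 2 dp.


Q = 0.68 * 3463 * 21.4 = 50393.58 BTU/hr

50393.58 BTU/hr


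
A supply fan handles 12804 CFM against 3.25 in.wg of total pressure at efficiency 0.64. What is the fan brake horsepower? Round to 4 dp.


BHP = 12804 * 3.25 / (6356 * 0.64) = 10.2298 hp

10.2298 hp


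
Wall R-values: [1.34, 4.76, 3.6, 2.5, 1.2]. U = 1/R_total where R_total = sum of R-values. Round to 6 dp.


R_total = 1.34 + 4.76 + 3.6 + 2.5 + 1.2 = 13.40
U = 1/13.40 = 0.074627

0.074627


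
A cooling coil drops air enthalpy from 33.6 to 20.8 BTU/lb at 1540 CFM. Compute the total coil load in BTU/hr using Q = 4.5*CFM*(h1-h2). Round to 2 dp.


Q = 4.5 * 1540 * (33.6 - 20.8) = 88704.00 BTU/hr

88704.00 BTU/hr


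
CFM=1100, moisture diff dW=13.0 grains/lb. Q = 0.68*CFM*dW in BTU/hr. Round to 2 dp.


Q = 0.68 * 1100 * 13.0 = 9724.00 BTU/hr

9724.00 BTU/hr


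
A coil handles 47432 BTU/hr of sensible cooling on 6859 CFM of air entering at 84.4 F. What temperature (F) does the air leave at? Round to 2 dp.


dT = 47432/(1.08*6859) = 6.4030
T_leave = 84.4 - 6.4030 = 78.00 F

78.00 F


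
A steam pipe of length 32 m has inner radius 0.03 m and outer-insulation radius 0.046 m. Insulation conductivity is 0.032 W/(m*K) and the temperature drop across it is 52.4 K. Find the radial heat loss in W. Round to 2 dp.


Q = 2*pi*0.032*32*52.4/ln(0.046/0.03) = 788.74 W

788.74 W


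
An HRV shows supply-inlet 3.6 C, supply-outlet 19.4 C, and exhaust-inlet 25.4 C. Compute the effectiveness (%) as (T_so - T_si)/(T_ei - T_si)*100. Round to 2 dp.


eff = (19.4-3.6)/(25.4-3.6)*100 = 72.48 %

72.48 %


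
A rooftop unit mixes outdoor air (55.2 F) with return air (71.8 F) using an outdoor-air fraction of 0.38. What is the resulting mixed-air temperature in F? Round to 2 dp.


T_mix = 0.38*55.2 + 0.62*71.8 = 65.49 F

65.49 F


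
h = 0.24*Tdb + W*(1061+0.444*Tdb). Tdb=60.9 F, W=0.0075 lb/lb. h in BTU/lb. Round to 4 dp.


h = 0.24*60.9 + 0.0075*(1061+0.444*60.9) = 22.7763 BTU/lb

22.7763 BTU/lb


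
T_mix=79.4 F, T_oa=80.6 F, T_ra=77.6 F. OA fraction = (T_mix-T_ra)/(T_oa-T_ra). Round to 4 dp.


frac = (79.4 - 77.6) / (80.6 - 77.6) = 0.6000

0.6000


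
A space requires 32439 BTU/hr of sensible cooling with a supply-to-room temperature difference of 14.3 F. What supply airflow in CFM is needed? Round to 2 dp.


CFM = 32439 / (1.08 * 14.3) = 2100.43

2100.43 CFM


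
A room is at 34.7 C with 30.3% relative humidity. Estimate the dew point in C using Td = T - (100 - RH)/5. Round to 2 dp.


Td = 34.7 - (100-30.3)/5 = 20.76 C

20.76 C


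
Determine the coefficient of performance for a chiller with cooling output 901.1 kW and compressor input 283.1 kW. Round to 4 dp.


COP = 901.1 / 283.1 = 3.1830

3.1830


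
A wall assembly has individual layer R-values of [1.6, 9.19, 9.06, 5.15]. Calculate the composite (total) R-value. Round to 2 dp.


R_total = 1.6 + 9.19 + 9.06 + 5.15 = 25.00

25.00


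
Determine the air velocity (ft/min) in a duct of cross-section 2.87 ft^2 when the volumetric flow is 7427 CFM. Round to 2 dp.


V = 7427 / 2.87 = 2587.80 ft/min

2587.80 ft/min


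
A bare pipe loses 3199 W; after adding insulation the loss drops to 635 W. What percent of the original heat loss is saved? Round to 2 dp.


Savings = ((3199-635)/3199)*100 = 80.15 %

80.15 %


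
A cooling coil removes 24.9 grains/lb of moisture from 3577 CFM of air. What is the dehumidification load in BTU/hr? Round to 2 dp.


Q = 0.68 * 3577 * 24.9 = 60565.76 BTU/hr

60565.76 BTU/hr


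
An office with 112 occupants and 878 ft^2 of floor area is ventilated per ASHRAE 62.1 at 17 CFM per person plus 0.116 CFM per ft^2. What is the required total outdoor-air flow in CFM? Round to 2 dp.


Total = 112*17 + 878*0.116 = 2005.85 CFM

2005.85 CFM


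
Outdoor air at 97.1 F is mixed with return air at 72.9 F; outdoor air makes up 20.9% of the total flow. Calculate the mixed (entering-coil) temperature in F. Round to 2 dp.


T_mix = 72.9 + (20.9/100)*(97.1-72.9) = 77.96 F

77.96 F


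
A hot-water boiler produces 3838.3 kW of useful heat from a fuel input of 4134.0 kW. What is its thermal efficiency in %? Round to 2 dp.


eta = (3838.3/4134.0)*100 = 92.85 %

92.85 %


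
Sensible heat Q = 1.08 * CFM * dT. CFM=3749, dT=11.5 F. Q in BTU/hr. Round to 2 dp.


Q = 1.08 * 3749 * 11.5 = 46562.58 BTU/hr

46562.58 BTU/hr


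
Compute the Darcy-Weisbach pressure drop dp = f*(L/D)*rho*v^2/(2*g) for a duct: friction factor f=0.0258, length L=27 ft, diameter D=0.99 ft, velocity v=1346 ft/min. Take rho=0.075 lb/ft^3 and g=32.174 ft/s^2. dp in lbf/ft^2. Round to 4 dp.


v_fps = 1346/60 = 22.4333 ft/s
dp = 0.0258*(27/0.99)*0.075*22.4333^2/(2*32.174) = 0.4127 lbf/ft^2

0.4127 lbf/ft^2


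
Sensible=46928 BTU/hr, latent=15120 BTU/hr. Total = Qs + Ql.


Qt = 46928 + 15120 = 62048 BTU/hr

62048 BTU/hr


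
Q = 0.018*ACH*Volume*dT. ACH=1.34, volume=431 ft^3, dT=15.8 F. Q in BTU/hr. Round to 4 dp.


Q = 0.018 * 1.34 * 431 * 15.8 = 164.2524 BTU/hr

164.2524 BTU/hr


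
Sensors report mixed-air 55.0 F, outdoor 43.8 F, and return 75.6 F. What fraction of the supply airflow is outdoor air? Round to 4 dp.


frac = (55.0 - 75.6) / (43.8 - 75.6) = 0.6478

0.6478


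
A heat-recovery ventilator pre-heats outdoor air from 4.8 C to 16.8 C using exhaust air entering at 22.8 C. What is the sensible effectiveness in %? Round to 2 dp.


eff = (16.8-4.8)/(22.8-4.8)*100 = 66.67 %

66.67 %


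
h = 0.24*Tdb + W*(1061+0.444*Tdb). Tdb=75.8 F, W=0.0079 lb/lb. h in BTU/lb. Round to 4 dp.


h = 0.24*75.8 + 0.0079*(1061+0.444*75.8) = 26.8398 BTU/lb

26.8398 BTU/lb


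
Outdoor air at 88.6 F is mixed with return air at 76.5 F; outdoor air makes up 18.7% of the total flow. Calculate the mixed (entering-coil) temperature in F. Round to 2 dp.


T_mix = 76.5 + (18.7/100)*(88.6-76.5) = 78.76 F

78.76 F


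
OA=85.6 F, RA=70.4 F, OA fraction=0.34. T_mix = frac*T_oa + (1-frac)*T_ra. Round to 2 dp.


T_mix = 0.34*85.6 + 0.66*70.4 = 75.57 F

75.57 F


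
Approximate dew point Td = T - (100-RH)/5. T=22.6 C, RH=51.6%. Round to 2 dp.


Td = 22.6 - (100-51.6)/5 = 12.92 C

12.92 C


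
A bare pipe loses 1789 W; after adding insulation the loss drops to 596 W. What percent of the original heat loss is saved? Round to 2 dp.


Savings = ((1789-596)/1789)*100 = 66.69 %

66.69 %


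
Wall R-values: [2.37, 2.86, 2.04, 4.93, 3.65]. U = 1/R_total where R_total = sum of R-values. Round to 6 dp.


R_total = 2.37 + 2.86 + 2.04 + 4.93 + 3.65 = 15.85
U = 1/15.85 = 0.063091

0.063091


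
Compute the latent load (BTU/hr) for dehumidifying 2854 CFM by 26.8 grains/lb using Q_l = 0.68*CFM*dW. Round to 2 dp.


Q = 0.68 * 2854 * 26.8 = 52011.30 BTU/hr

52011.30 BTU/hr


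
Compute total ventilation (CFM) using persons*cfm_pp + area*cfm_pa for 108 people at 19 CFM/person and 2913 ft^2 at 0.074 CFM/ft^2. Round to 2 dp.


Total = 108*19 + 2913*0.074 = 2267.56 CFM

2267.56 CFM


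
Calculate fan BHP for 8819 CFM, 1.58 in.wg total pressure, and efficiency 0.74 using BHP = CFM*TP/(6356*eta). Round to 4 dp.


BHP = 8819 * 1.58 / (6356 * 0.74) = 2.9625 hp

2.9625 hp


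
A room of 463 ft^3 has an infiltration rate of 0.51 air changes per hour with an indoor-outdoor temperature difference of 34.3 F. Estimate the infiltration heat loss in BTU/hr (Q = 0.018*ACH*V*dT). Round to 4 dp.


Q = 0.018 * 0.51 * 463 * 34.3 = 145.7867 BTU/hr

145.7867 BTU/hr


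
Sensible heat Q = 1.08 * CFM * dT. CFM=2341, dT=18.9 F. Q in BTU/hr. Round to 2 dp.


Q = 1.08 * 2341 * 18.9 = 47784.49 BTU/hr

47784.49 BTU/hr


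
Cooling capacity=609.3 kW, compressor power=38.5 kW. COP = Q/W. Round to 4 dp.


COP = 609.3 / 38.5 = 15.8260

15.8260


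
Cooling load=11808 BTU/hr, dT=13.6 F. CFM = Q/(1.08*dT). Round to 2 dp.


CFM = 11808 / (1.08 * 13.6) = 803.92

803.92 CFM


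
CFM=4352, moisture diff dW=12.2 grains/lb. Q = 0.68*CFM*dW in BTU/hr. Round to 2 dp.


Q = 0.68 * 4352 * 12.2 = 36104.19 BTU/hr

36104.19 BTU/hr


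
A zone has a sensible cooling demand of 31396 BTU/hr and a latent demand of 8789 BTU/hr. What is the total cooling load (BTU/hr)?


Qt = 31396 + 8789 = 40185 BTU/hr

40185 BTU/hr


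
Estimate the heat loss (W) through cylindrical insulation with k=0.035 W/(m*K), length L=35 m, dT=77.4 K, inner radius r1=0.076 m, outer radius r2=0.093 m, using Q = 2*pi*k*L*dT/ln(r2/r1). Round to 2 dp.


Q = 2*pi*0.035*35*77.4/ln(0.093/0.076) = 2951.16 W

2951.16 W


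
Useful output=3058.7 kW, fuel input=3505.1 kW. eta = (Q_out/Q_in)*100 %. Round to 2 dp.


eta = (3058.7/3505.1)*100 = 87.26 %

87.26 %


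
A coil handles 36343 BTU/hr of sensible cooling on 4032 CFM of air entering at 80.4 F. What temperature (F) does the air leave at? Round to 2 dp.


dT = 36343/(1.08*4032) = 8.3460
T_leave = 80.4 - 8.3460 = 72.05 F

72.05 F


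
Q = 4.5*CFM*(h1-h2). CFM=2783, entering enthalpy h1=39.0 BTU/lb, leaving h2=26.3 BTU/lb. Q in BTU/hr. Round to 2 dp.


Q = 4.5 * 2783 * (39.0 - 26.3) = 159048.45 BTU/hr

159048.45 BTU/hr


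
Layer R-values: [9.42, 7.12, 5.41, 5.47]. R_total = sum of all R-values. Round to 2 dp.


R_total = 9.42 + 7.12 + 5.41 + 5.47 = 27.42

27.42


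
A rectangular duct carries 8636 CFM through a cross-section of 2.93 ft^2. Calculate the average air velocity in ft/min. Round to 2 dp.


V = 8636 / 2.93 = 2947.44 ft/min

2947.44 ft/min


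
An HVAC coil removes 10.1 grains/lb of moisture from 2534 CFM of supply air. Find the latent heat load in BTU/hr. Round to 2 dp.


Q = 0.68 * 2534 * 10.1 = 17403.51 BTU/hr

17403.51 BTU/hr


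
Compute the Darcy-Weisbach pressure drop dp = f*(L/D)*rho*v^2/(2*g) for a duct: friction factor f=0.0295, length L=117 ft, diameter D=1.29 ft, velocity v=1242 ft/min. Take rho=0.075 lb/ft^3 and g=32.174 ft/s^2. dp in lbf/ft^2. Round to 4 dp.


v_fps = 1242/60 = 20.7 ft/s
dp = 0.0295*(117/1.29)*0.075*20.7^2/(2*32.174) = 1.3362 lbf/ft^2

1.3362 lbf/ft^2


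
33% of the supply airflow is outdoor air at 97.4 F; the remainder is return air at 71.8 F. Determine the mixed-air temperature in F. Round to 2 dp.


T_mix = 0.33*97.4 + 0.67*71.8 = 80.25 F

80.25 F


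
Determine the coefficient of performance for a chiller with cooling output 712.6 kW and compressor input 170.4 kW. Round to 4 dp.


COP = 712.6 / 170.4 = 4.1819

4.1819


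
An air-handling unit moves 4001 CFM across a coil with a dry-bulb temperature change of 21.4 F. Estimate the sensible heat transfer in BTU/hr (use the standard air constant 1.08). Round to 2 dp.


Q = 1.08 * 4001 * 21.4 = 92471.11 BTU/hr

92471.11 BTU/hr


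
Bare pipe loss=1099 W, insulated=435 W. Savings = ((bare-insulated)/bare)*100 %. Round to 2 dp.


Savings = ((1099-435)/1099)*100 = 60.42 %

60.42 %


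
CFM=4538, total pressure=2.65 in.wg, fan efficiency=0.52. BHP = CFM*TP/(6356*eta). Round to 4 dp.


BHP = 4538 * 2.65 / (6356 * 0.52) = 3.6385 hp

3.6385 hp


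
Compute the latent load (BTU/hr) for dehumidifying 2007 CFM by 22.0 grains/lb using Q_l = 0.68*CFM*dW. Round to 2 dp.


Q = 0.68 * 2007 * 22.0 = 30024.72 BTU/hr

30024.72 BTU/hr


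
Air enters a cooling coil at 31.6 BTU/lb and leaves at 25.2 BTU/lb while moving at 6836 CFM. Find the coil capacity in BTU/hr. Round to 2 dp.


Q = 4.5 * 6836 * (31.6 - 25.2) = 196876.80 BTU/hr

196876.80 BTU/hr


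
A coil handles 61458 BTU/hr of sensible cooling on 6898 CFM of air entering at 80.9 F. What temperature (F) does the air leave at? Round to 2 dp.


dT = 61458/(1.08*6898) = 8.2496
T_leave = 80.9 - 8.2496 = 72.65 F

72.65 F


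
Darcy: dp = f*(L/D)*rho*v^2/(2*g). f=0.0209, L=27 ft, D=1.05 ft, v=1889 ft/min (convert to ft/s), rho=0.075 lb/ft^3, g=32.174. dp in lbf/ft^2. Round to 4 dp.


v_fps = 1889/60 = 31.4833 ft/s
dp = 0.0209*(27/1.05)*0.075*31.4833^2/(2*32.174) = 0.6209 lbf/ft^2

0.6209 lbf/ft^2


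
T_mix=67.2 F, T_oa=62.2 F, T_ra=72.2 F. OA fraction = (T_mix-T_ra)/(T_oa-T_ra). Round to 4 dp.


frac = (67.2 - 72.2) / (62.2 - 72.2) = 0.5000

0.5000


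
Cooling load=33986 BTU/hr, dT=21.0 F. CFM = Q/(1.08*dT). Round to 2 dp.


CFM = 33986 / (1.08 * 21.0) = 1498.50

1498.50 CFM


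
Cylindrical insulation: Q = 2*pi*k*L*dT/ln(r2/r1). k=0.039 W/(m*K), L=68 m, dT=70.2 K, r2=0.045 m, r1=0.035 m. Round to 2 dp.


Q = 2*pi*0.039*68*70.2/ln(0.045/0.035) = 4654.50 W

4654.50 W


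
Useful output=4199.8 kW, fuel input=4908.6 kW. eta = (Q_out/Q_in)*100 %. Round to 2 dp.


eta = (4199.8/4908.6)*100 = 85.56 %

85.56 %


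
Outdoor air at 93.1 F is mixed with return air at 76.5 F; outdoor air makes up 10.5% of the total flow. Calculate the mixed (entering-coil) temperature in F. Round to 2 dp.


T_mix = 76.5 + (10.5/100)*(93.1-76.5) = 78.24 F

78.24 F


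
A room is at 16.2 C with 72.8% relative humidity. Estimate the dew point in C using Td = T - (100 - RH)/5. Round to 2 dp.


Td = 16.2 - (100-72.8)/5 = 10.76 C

10.76 C


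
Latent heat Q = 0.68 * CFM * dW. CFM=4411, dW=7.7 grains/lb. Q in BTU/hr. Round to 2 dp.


Q = 0.68 * 4411 * 7.7 = 23096.00 BTU/hr

23096.00 BTU/hr


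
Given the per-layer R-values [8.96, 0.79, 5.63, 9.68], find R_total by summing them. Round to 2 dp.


R_total = 8.96 + 0.79 + 5.63 + 9.68 = 25.06

25.06


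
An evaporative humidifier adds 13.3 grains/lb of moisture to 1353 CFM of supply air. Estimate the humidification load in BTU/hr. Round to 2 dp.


Q = 0.68 * 1353 * 13.3 = 12236.53 BTU/hr

12236.53 BTU/hr


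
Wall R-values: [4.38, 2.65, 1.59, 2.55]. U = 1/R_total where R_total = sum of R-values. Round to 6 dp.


R_total = 4.38 + 2.65 + 1.59 + 2.55 = 11.17
U = 1/11.17 = 0.089526

0.089526


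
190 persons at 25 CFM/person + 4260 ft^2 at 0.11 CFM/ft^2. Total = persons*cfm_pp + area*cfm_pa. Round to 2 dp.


Total = 190*25 + 4260*0.11 = 5218.60 CFM

5218.60 CFM


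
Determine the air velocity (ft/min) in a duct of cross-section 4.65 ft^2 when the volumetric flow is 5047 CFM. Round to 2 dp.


V = 5047 / 4.65 = 1085.38 ft/min

1085.38 ft/min


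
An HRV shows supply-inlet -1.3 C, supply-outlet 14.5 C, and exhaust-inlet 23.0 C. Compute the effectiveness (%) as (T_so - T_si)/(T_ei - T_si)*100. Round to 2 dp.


eff = (14.5-(-1.3))/(23.0-(-1.3))*100 = 65.02 %

65.02 %


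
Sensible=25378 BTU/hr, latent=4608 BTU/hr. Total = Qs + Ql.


Qt = 25378 + 4608 = 29986 BTU/hr

29986 BTU/hr


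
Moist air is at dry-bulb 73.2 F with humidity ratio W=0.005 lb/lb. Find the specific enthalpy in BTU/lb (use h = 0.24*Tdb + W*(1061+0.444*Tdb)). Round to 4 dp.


h = 0.24*73.2 + 0.005*(1061+0.444*73.2) = 23.0355 BTU/lb

23.0355 BTU/lb


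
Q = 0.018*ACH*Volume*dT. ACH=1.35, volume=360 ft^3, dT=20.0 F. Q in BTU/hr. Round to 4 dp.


Q = 0.018 * 1.35 * 360 * 20.0 = 174.9600 BTU/hr

174.9600 BTU/hr


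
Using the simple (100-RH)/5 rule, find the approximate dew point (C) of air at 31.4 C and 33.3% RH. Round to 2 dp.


Td = 31.4 - (100-33.3)/5 = 18.06 C

18.06 C


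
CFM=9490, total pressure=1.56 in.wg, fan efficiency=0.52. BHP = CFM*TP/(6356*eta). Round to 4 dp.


BHP = 9490 * 1.56 / (6356 * 0.52) = 4.4792 hp

4.4792 hp


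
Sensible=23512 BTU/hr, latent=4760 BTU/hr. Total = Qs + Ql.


Qt = 23512 + 4760 = 28272 BTU/hr

28272 BTU/hr


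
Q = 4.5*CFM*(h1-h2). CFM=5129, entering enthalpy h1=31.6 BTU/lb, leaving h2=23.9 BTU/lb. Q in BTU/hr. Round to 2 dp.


Q = 4.5 * 5129 * (31.6 - 23.9) = 177719.85 BTU/hr

177719.85 BTU/hr


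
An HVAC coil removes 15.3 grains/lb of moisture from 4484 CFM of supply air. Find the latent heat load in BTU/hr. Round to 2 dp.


Q = 0.68 * 4484 * 15.3 = 46651.54 BTU/hr

46651.54 BTU/hr


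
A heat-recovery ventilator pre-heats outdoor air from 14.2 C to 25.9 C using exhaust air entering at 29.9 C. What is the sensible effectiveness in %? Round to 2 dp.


eff = (25.9-14.2)/(29.9-14.2)*100 = 74.52 %

74.52 %


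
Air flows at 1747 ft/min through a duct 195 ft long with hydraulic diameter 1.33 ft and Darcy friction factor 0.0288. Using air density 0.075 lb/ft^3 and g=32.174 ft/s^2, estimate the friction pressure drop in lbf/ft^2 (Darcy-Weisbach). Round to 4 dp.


v_fps = 1747/60 = 29.1167 ft/s
dp = 0.0288*(195/1.33)*0.075*29.1167^2/(2*32.174) = 4.1724 lbf/ft^2

4.1724 lbf/ft^2


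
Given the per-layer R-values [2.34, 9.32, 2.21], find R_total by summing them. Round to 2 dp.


R_total = 2.34 + 9.32 + 2.21 = 13.87

13.87


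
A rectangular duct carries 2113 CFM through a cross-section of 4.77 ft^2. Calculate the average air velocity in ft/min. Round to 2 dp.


V = 2113 / 4.77 = 442.98 ft/min

442.98 ft/min


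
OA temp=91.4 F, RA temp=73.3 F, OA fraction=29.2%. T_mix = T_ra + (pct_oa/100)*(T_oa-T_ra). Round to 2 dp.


T_mix = 73.3 + (29.2/100)*(91.4-73.3) = 78.59 F

78.59 F


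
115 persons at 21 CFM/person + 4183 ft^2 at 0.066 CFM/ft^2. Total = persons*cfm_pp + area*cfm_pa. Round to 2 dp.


Total = 115*21 + 4183*0.066 = 2691.08 CFM

2691.08 CFM


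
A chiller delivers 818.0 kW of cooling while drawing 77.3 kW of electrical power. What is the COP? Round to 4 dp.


COP = 818.0 / 77.3 = 10.5821

10.5821


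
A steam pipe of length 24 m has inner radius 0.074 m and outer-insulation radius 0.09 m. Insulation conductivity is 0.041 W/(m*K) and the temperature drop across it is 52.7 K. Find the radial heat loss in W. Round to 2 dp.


Q = 2*pi*0.041*24*52.7/ln(0.09/0.074) = 1664.55 W

1664.55 W


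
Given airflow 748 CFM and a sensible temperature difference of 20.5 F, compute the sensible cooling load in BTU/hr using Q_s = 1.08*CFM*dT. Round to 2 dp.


Q = 1.08 * 748 * 20.5 = 16560.72 BTU/hr

16560.72 BTU/hr


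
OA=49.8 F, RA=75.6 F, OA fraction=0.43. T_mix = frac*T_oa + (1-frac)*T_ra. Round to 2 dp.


T_mix = 0.43*49.8 + 0.57*75.6 = 64.51 F

64.51 F


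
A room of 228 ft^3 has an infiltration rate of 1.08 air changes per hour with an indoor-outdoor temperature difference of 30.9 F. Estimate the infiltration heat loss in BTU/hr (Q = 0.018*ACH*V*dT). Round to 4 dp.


Q = 0.018 * 1.08 * 228 * 30.9 = 136.9587 BTU/hr

136.9587 BTU/hr


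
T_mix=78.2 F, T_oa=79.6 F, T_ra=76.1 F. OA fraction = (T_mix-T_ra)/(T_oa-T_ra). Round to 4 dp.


frac = (78.2 - 76.1) / (79.6 - 76.1) = 0.6000

0.6000


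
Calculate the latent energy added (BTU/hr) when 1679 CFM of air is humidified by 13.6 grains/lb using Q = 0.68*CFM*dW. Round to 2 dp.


Q = 0.68 * 1679 * 13.6 = 15527.39 BTU/hr

15527.39 BTU/hr


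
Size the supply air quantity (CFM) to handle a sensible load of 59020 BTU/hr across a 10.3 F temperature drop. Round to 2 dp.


CFM = 59020 / (1.08 * 10.3) = 5305.65

5305.65 CFM


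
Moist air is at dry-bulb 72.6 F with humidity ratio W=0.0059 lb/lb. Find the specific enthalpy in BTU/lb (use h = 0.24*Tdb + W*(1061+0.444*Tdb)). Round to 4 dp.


h = 0.24*72.6 + 0.0059*(1061+0.444*72.6) = 23.8741 BTU/lb

23.8741 BTU/lb


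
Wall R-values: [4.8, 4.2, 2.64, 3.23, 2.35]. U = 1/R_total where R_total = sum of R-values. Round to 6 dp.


R_total = 4.8 + 4.2 + 2.64 + 3.23 + 2.35 = 17.22
U = 1/17.22 = 0.058072

0.058072


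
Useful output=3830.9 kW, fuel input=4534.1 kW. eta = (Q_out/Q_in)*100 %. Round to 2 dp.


eta = (3830.9/4534.1)*100 = 84.49 %

84.49 %


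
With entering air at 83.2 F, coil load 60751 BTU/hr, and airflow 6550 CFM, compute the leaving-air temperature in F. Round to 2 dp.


dT = 60751/(1.08*6550) = 8.5879
T_leave = 83.2 - 8.5879 = 74.61 F

74.61 F


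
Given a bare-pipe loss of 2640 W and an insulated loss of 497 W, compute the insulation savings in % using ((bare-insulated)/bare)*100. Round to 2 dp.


Savings = ((2640-497)/2640)*100 = 81.17 %

81.17 %


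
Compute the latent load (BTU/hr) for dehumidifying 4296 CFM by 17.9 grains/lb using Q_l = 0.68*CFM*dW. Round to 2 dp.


Q = 0.68 * 4296 * 17.9 = 52290.91 BTU/hr

52290.91 BTU/hr


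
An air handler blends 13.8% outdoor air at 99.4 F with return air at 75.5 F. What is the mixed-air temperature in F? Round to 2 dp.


T_mix = 75.5 + (13.8/100)*(99.4-75.5) = 78.80 F

78.80 F


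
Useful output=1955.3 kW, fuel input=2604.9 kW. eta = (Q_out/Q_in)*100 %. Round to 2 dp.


eta = (1955.3/2604.9)*100 = 75.06 %

75.06 %


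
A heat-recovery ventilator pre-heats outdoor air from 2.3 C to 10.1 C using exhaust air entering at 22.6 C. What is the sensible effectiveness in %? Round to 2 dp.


eff = (10.1-2.3)/(22.6-2.3)*100 = 38.42 %

38.42 %


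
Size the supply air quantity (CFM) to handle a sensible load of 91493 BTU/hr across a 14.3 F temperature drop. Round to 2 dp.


CFM = 91493 / (1.08 * 14.3) = 5924.18

5924.18 CFM


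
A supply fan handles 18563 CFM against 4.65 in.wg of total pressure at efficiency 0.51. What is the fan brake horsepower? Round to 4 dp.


BHP = 18563 * 4.65 / (6356 * 0.51) = 26.6285 hp

26.6285 hp


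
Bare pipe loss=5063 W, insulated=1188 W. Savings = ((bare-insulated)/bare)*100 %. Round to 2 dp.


Savings = ((5063-1188)/5063)*100 = 76.54 %

76.54 %


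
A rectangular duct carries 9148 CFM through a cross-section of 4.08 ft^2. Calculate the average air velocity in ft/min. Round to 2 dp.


V = 9148 / 4.08 = 2242.16 ft/min

2242.16 ft/min


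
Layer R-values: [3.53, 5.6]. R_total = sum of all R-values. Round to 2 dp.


R_total = 3.53 + 5.6 = 9.13

9.13


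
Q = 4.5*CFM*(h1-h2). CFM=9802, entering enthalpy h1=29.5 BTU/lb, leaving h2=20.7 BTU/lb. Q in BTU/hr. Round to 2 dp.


Q = 4.5 * 9802 * (29.5 - 20.7) = 388159.20 BTU/hr

388159.20 BTU/hr


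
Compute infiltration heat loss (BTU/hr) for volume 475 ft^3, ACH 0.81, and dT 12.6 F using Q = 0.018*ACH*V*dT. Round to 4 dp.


Q = 0.018 * 0.81 * 475 * 12.6 = 87.2613 BTU/hr

87.2613 BTU/hr


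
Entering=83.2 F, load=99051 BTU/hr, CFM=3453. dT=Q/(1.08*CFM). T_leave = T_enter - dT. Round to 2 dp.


dT = 99051/(1.08*3453) = 26.5606
T_leave = 83.2 - 26.5606 = 56.64 F

56.64 F


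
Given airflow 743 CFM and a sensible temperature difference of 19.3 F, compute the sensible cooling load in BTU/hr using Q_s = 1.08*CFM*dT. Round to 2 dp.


Q = 1.08 * 743 * 19.3 = 15487.09 BTU/hr

15487.09 BTU/hr


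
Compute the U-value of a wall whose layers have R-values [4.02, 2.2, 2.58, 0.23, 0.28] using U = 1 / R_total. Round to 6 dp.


R_total = 4.02 + 2.2 + 2.58 + 0.23 + 0.28 = 9.31
U = 1/9.31 = 0.107411

0.107411


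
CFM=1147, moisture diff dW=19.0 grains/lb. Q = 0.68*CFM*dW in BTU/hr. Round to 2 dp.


Q = 0.68 * 1147 * 19.0 = 14819.24 BTU/hr

14819.24 BTU/hr


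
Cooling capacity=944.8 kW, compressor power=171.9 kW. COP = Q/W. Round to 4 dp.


COP = 944.8 / 171.9 = 5.4962

5.4962


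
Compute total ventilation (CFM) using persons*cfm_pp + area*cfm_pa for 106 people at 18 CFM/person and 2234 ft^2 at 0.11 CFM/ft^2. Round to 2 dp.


Total = 106*18 + 2234*0.11 = 2153.74 CFM

2153.74 CFM


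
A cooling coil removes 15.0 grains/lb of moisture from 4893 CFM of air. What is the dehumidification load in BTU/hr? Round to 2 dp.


Q = 0.68 * 4893 * 15.0 = 49908.60 BTU/hr

49908.60 BTU/hr


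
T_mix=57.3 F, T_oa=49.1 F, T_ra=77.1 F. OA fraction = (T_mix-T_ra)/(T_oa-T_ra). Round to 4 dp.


frac = (57.3 - 77.1) / (49.1 - 77.1) = 0.7071

0.7071


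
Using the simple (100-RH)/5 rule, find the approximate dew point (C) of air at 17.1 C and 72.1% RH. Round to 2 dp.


Td = 17.1 - (100-72.1)/5 = 11.52 C

11.52 C


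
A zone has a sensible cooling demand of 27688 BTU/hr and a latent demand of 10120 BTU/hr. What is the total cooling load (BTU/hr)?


Qt = 27688 + 10120 = 37808 BTU/hr

37808 BTU/hr


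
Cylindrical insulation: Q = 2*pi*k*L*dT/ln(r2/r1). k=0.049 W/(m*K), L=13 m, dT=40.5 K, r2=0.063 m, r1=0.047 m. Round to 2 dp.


Q = 2*pi*0.049*13*40.5/ln(0.063/0.047) = 553.26 W

553.26 W


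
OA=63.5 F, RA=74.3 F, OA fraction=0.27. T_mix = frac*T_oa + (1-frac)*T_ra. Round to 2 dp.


T_mix = 0.27*63.5 + 0.73*74.3 = 71.38 F

71.38 F


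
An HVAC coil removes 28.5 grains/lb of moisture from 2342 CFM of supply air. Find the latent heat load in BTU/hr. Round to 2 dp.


Q = 0.68 * 2342 * 28.5 = 45387.96 BTU/hr

45387.96 BTU/hr


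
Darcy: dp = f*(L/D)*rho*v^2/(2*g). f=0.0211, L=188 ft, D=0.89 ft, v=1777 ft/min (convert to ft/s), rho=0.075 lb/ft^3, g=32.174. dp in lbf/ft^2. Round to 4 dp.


v_fps = 1777/60 = 29.6167 ft/s
dp = 0.0211*(188/0.89)*0.075*29.6167^2/(2*32.174) = 4.5567 lbf/ft^2

4.5567 lbf/ft^2


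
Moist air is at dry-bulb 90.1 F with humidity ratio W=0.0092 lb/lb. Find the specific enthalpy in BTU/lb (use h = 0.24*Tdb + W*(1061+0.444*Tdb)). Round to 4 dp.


h = 0.24*90.1 + 0.0092*(1061+0.444*90.1) = 31.7532 BTU/lb

31.7532 BTU/lb


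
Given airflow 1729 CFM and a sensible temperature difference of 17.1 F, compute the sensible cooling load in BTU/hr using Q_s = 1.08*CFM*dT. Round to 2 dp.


Q = 1.08 * 1729 * 17.1 = 31931.17 BTU/hr

31931.17 BTU/hr


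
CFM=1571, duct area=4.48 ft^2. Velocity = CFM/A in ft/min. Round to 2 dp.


V = 1571 / 4.48 = 350.67 ft/min

350.67 ft/min


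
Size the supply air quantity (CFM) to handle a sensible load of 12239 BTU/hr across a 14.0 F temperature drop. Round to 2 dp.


CFM = 12239 / (1.08 * 14.0) = 809.46

809.46 CFM


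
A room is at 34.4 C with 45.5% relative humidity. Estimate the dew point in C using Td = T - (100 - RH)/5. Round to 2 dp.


Td = 34.4 - (100-45.5)/5 = 23.50 C

23.50 C


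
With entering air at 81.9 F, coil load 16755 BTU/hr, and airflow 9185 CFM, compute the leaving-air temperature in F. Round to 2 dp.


dT = 16755/(1.08*9185) = 1.6890
T_leave = 81.9 - 1.6890 = 80.21 F

80.21 F
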